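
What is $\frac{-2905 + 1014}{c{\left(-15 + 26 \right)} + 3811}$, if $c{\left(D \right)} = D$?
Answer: $- \frac{1891}{3822} \approx -0.49477$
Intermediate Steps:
$\frac{-2905 + 1014}{c{\left(-15 + 26 \right)} + 3811} = \frac{-2905 + 1014}{\left(-15 + 26\right) + 3811} = - \frac{1891}{11 + 3811} = - \frac{1891}{3822}$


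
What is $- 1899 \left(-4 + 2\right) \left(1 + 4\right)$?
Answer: $18990$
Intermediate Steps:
$- 1899 \left(-4 + 2\right) \left(1 + 4\right) = - 1899 \left(\left(-2\right) 5\right) = \left(-1899\right) \left(-10\right) = 18990$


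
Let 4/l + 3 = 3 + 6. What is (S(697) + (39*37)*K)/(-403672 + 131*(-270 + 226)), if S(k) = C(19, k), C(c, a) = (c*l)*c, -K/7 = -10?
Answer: -75938/307077 ≈ -0.24729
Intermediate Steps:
K = 70 (K = -7*(-10) = 70)
l = ⅔ (l = 4/(-3 + (3 + 6)) = 4/(-3 + 9) = 4/6 = 4*(⅙) = ⅔ ≈ 0.66667)
C(c, a) = 2*c²/3 (C(c, a) = (c*(⅔))*c = (2*c/3)*c = 2*c²/3)
S(k) = 722/3 (S(k) = (⅔)*19² = (⅔)*361 = 722/3)
(S(697) + (39*37)*K)/(-403672 + 131*(-270 + 226)) = (722/3 + (39*37)*70)/(-403672 + 131*(-270 + 226)) = (722/3 + 1443*70)/(-403672 + 131*(-44)) = (722/3 + 101010)/(-403672 - 5764) = (303752/3)/(-409436) = (303752/3)*(-1/409436) = -75938/307077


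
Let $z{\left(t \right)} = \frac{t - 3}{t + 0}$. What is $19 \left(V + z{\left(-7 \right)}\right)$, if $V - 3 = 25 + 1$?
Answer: $\frac{4047}{7} \approx 578.14$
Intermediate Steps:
$V = 29$ ($V = 3 + \left(25 + 1\right) = 3 + 26 = 29$)
$z{\left(t \right)} = \frac{-3 + t}{t}$
$19 \left(V + z{\left(-7 \right)}\right) = 19 \left(29 + \frac{-3 - 7}{-7}\right) = 19 \left(29 - - \frac{10}{7}\right) = 19 \left(29 + \frac{10}{7}\right) = 19 \cdot \frac{213}{7} = \frac{4047}{7}$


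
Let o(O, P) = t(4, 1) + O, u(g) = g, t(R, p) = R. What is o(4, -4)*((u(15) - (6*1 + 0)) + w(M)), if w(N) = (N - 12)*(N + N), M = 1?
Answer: -104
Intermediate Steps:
w(N) = 2*N*(-12 + N) (w(N) = (-12 + N)*(2*N) = 2*N*(-12 + N))
o(O, P) = 4 + O
o(4, -4)*((u(15) - (6*1 + 0)) + w(M)) = (4 + 4)*((15 - (6*1 + 0)) + 2*1*(-12 + 1)) = 8*((15 - (6 + 0)) + 2*1*(-11)) = 8*((15 - 1*6) - 22) = 8*((15 - 6) - 22) = 8*(9 - 22) = 8*(-13) = -104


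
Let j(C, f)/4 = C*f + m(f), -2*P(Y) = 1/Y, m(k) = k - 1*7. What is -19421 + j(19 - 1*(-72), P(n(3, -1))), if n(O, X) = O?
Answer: -58531/3 ≈ -19510.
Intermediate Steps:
m(k) = -7 + k (m(k) = k - 7 = -7 + k)
P(Y) = -1/(2*Y)
j(C, f) = -28 + 4*f + 4*C*f (j(C, f) = 4*(C*f + (-7 + f)) = 4*(-7 + f + C*f) = -28 + 4*f + 4*C*f)
-19421 + j(19 - 1*(-72), P(n(3, -1))) = -19421 + (-28 + 4*(-1/2/3) + 4*(19 - 1*(-72))*(-1/2/3)) = -19421 + (-28 + 4*(-1/2*1/3) + 4*(19 + 72)*(-1/2*1/3)) = -19421 + (-28 + 4*(-1/6) + 4*91*(-1/6)) = -19421 + (-28 - 2/3 - 182/3) = -19421 - 268/3 = -58531/3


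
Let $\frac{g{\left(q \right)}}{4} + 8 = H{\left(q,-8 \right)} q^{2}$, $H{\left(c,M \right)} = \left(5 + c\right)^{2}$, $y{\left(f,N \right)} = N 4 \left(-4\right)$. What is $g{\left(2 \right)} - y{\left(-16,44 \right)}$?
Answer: $1456$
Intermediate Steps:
$y{\left(f,N \right)} = - 16 N$ ($y{\left(f,N \right)} = 4 N \left(-4\right) = - 16 N$)
$g{\left(q \right)} = -32 + 4 q^{2} \left(5 + q\right)^{2}$ ($g{\left(q \right)} = -32 + 4 \left(5 + q\right)^{2} q^{2} = -32 + 4 q^{2} \left(5 + q\right)^{2}$)
$g{\left(2 \right)} - y{\left(-16,44 \right)} = \left(-32 + 4 \cdot 2^{2} \left(5 + 2\right)^{2}\right) - \left(-16\right) 44 = \left(-32 + 4 \cdot 4 \cdot 7^{2}\right) - -704 = \left(-32 + 4 \cdot 4 \cdot 49\right) + 704 = \left(-32 + 784\right) + 704 = 752 + 704 = 1456$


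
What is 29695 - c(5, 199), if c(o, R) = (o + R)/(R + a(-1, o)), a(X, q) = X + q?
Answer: 6027881/203 ≈ 29694.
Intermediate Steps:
c(o, R) = (R + o)/(-1 + R + o) (c(o, R) = (o + R)/(R + (-1 + o)) = (R + o)/(-1 + R + o))
29695 - c(5, 199) = 29695 - (199 + 5)/(-1 + 199 + 5) = 29695 - 204/203 = 6027881/203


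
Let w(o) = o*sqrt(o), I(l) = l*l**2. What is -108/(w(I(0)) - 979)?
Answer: 108/979 ≈ 0.11032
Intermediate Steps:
I(l) = l**3
w(o) = o**(3/2)
-108/(w(I(0)) - 979) = -108/((0**3)**(3/2) - 979) = -108/(0**(3/2) - 979) = -108/(0 - 979) = -108/(-979) = -1/979*(-108) = 108/979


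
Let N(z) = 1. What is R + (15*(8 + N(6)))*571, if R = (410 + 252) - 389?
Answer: 77358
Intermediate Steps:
R = 273 (R = 662 - 389 = 273)
R + (15*(8 + N(6)))*571 = 273 + (15*(8 + 1))*571 = 273 + (15*9)*571 = 273 + 135*571 = 273 + 77085 = 77358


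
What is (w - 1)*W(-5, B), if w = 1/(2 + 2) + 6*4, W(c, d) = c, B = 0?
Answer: -465/4 ≈ -116.25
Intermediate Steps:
w = 97/4 (w = 1/4 + 24 = ¼ + 24 = 97/4 ≈ 24.250)
(w - 1)*W(-5, B) = (97/4 - 1)*(-5) = (93/4)*(-5) = -465/4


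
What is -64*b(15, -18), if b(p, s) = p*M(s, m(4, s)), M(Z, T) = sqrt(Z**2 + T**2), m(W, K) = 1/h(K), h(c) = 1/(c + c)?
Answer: -17280*sqrt(5) ≈ -38639.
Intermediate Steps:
h(c) = 1/(2*c)
m(W, K) = 2*K (m(W, K) = 1/(1/(2*K)) = 2*K)
M(Z, T) = sqrt(T**2 + Z**2)
b(p, s) = p*sqrt(5)*sqrt(s**2) (b(p, s) = p*sqrt((2*s)**2 + s**2) = p*sqrt(4*s**2 + s**2) = p*sqrt(5*s**2) = p*(sqrt(5)*sqrt(s**2)) = p*sqrt(5)*sqrt(s**2))
-64*b(15, -18) = -960*sqrt(5)*sqrt((-18)**2) = -960*sqrt(5)*sqrt(324) = -960*sqrt(5)*18 = -17280*sqrt(5)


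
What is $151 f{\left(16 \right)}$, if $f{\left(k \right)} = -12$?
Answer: $-1812$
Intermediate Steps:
$151 f{\left(16 \right)} = 151 \left(-12\right) = -1812$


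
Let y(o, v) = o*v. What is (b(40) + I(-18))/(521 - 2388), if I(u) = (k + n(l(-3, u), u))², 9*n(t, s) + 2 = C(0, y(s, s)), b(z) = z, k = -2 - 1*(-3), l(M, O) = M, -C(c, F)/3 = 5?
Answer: -3304/151227 ≈ -0.021848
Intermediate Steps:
C(c, F) = -15 (C(c, F) = -3*5 = -15)
k = 1 (k = -2 + 3 = 1)
n(t, s) = -17/9 (n(t, s) = -2/9 + (⅑)*(-15) = -2/9 - 5/3 = -17/9)
I(u) = 64/81 (I(u) = (1 - 17/9)² = (-8/9)² = 64/81)
(b(40) + I(-18))/(521 - 2388) = (40 + 64/81)/(521 - 2388) = (3304/81)/(-1867) = (3304/81)*(-1/1867) = -3304/151227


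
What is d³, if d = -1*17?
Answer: -4913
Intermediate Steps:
d = -17
d³ = (-17)³ = -4913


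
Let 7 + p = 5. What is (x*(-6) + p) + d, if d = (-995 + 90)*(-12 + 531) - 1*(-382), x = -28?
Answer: -469147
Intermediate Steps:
p = -2 (p = -7 + 5 = -2)
d = -469313 (d = -905*519 + 382 = -469695 + 382 = -469313)
(x*(-6) + p) + d = (-28*(-6) - 2) - 469313 = (168 - 2) - 469313 = 166 - 469313 = -469147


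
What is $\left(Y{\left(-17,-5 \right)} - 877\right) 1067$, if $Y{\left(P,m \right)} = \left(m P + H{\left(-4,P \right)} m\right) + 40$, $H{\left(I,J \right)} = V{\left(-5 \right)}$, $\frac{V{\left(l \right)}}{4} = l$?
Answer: $-695684$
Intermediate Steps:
$V{\left(l \right)} = 4 l$
$H{\left(I,J \right)} = -20$ ($H{\left(I,J \right)} = 4 \left(-5\right) = -20$)
$Y{\left(P,m \right)} = 40 - 20 m + P m$ ($Y{\left(P,m \right)} = \left(m P - 20 m\right) + 40 = \left(P m - 20 m\right) + 40 = \left(- 20 m + P m\right) + 40 = 40 - 20 m + P m$)
$\left(Y{\left(-17,-5 \right)} - 877\right) 1067 = \left(\left(40 - -100 - -85\right) - 877\right) 1067 = \left(\left(40 + 100 + 85\right) - 877\right) 1067 = \left(225 - 877\right) 1067 = \left(-652\right) 1067 = -695684$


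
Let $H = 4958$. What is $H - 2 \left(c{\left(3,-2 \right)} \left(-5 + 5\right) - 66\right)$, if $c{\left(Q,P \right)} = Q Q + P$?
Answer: $5090$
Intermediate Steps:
$c{\left(Q,P \right)} = P + Q^{2}$ ($c{\left(Q,P \right)} = Q^{2} + P = P + Q^{2}$)
$H - 2 \left(c{\left(3,-2 \right)} \left(-5 + 5\right) - 66\right) = 4958 - 2 \left(\left(-2 + 3^{2}\right) \left(-5 + 5\right) - 66\right) = 4958 - 2 \left(\left(-2 + 9\right) 0 - 66\right) = 4958 - 2 \left(7 \cdot 0 - 66\right) = 4958 - 2 \left(0 - 66\right) = 4958 - -132 = 4958 + 132 = 5090$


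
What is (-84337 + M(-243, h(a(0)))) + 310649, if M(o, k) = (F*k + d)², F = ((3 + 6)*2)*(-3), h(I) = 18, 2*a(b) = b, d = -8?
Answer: 1186712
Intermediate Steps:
a(b) = b/2
F = -54 (F = (9*2)*(-3) = 18*(-3) = -54)
M(o, k) = (-8 - 54*k)² (M(o, k) = (-54*k - 8)² = (-8 - 54*k)²)
(-84337 + M(-243, h(a(0)))) + 310649 = (-84337 + 4*(4 + 27*18)²) + 310649 = (-84337 + 4*(4 + 486)²) + 310649 = (-84337 + 4*490²) + 310649 = (-84337 + 4*240100) + 310649 = (-84337 + 960400) + 310649 = 876063 + 310649 = 1186712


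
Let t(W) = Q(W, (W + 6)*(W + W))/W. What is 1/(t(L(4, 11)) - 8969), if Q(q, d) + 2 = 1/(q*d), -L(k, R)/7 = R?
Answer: -64827686/581437831897 ≈ -0.00011150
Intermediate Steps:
L(k, R) = -7*R
Q(q, d) = -2 + 1/(d*q) (Q(q, d) = -2 + 1/(q*d) = -2 + 1/(d*q))
t(W) = (-2 + 1/(2*W²*(6 + W)))/W (t(W) = (-2 + 1/((((W + 6)*(W + W)))*W))/W = (-2 + 1/((((6 + W)*(2*W)))*W))/W = (-2 + 1/(((2*W*(6 + W)))*W))/W = (-2 + (1/(2*W*(6 + W)))/W)/W = (-2 + 1/(2*W²*(6 + W)))/W)
1/(t(L(4, 11)) - 8969) = 1/((1 - 4*(-7*11)²*(6 - 7*11))/(2*(-7*11)³*(6 - 7*11)) - 8969) = 1/((½)*(1 - 4*(-77)²*(6 - 77))/((-77)³*(6 - 77)) - 8969) = 1/((½)*(-1/456533)*(1 - 4*5929*(-71))/(-71) - 8969) = 1/((½)*(-1/456533)*(-1/71)*(1 + 1683836) - 8969) = 1/((½)*(-1/456533)*(-1/71)*1683837 - 8969) = 1/(1683837/64827686 - 8969) = 1/(-581437831897/64827686) = -64827686/581437831897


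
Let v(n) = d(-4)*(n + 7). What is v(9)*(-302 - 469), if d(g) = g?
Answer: 49344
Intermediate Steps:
v(n) = -28 - 4*n (v(n) = -4*(n + 7) = -4*(7 + n) = -28 - 4*n)
v(9)*(-302 - 469) = (-28 - 4*9)*(-302 - 469) = (-28 - 36)*(-771) = -64*(-771) = 49344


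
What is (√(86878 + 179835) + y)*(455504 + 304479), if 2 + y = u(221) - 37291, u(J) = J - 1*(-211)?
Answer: -28013733363 + 759983*√266713 ≈ -2.7621e+10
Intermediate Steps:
u(J) = 211 + J (u(J) = J + 211 = 211 + J)
y = -36861 (y = -2 + ((211 + 221) - 37291) = -2 + (432 - 37291) = -2 - 36859 = -36861)
(√(86878 + 179835) + y)*(455504 + 304479) = (√(86878 + 179835) - 36861)*(455504 + 304479) = (√266713 - 36861)*759983 = (-36861 + √266713)*759983 = -28013733363 + 759983*√266713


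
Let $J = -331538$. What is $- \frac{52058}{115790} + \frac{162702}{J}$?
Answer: $- \frac{9024617446}{9597196255} \approx -0.94034$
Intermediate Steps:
$- \frac{52058}{115790} + \frac{162702}{J} = - \frac{52058}{115790} + \frac{162702}{-331538} = \left(-52058\right) \frac{1}{115790} + 162702 \left(- \frac{1}{331538}\right) = - \frac{26029}{57895} - \frac{81351}{165769} = - \frac{9024617446}{9597196255}$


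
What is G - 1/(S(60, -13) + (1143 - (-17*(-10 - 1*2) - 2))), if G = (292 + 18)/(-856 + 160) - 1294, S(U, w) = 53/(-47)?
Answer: -9949472807/7686276 ≈ -1294.4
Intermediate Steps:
S(U, w) = -53/47 (S(U, w) = 53*(-1/47) = -53/47)
G = -450467/348 (G = 310/(-696) - 1294 = 310*(-1/696) - 1294 = -155/348 - 1294 = -450467/348 ≈ -1294.4)
G - 1/(S(60, -13) + (1143 - (-17*(-10 - 1*2) - 2))) = -450467/348 - 1/(-53/47 + (1143 - (-17*(-10 - 1*2) - 2))) = -450467/348 - 1/(-53/47 + (1143 - (-17*(-10 - 2) - 2))) = -450467/348 - 1/(-53/47 + (1143 - (-17*(-12) - 2))) = -450467/348 - 1/(-53/47 + (1143 - (204 - 2))) = -450467/348 - 1/(-53/47 + (1143 - 1*202)) = -450467/348 - 1/(-53/47 + (1143 - 202)) = -450467/348 - 1/(-53/47 + 941) = -450467/348 - 1/44174/47 = -450467/348 - 1*47/44174 = -450467/348 - 47/44174 = -9949472807/7686276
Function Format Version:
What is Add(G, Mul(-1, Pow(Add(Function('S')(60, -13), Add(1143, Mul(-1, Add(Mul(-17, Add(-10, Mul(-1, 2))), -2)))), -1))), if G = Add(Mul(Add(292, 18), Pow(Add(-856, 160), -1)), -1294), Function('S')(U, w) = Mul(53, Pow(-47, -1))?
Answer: Rational(-9949472807, 7686276) ≈ -1294.4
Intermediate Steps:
Function('S')(U, w) = Rational(-53, 47) (Function('S')(U, w) = Mul(53, Rational(-1, 47)) = Rational(-53, 47))
G = Rational(-450467, 348) (G = Add(Mul(310, Pow(-696, -1)), -1294) = Add(Mul(310, Rational(-1, 696)), -1294) = Add(Rational(-155, 348), -1294) = Rational(-450467, 348) ≈ -1294.4)
Add(G, Mul(-1, Pow(Add(Function('S')(60, -13), Add(1143, Mul(-1, Add(Mul(-17, Add(-10, Mul(-1, 2))), -2)))), -1))) = Add(Rational(-450467, 348), Mul(-1, Pow(Add(Rational(-53, 47), Add(1143, Mul(-1, Add(Mul(-17, Add(-10, Mul(-1, 2))), -2)))), -1))) = Add(Rational(-450467, 348), Mul(-1, Pow(Add(Rational(-53, 47), Add(1143, Mul(-1, Add(Mul(-17, Add(-10, -2)), -2)))), -1))) = Add(Rational(-450467, 348), Mul(-1, Pow(Add(Rational(-53, 47), Add(1143, Mul(-1, Add(Mul(-17, -12), -2)))), -1))) = Add(Rational(-450467, 348), Mul(-1, Pow(Add(Rational(-53, 47), Add(1143, Mul(-1, Add(204, -2)))), -1))) = Add(Rational(-450467, 348), Mul(-1, Pow(Add(Rational(-53, 47), Add(1143, Mul(-1, 202))), -1))) = Add(Rational(-450467, 348), Mul(-1, Pow(Add(Rational(-53, 47), Add(1143, -202)), -1))) = Add(Rational(-450467, 348), Mul(-1, Pow(Add(Rational(-53, 47), 941), -1))) = Add(Rational(-450467, 348), Mul(-1, Pow(Rational(44174, 47), -1))) = Add(Rational(-450467, 348), Mul(-1, Rational(47, 44174))) = Add(Rational(-450467, 348), Rational(-47, 44174)) = Rational(-9949472807, 7686276)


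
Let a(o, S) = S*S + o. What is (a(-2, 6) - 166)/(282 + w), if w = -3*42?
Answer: -11/13 ≈ -0.84615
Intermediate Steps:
a(o, S) = o + S**2 (a(o, S) = S**2 + o = o + S**2)
w = -126
(a(-2, 6) - 166)/(282 + w) = ((-2 + 6**2) - 166)/(282 - 126) = ((-2 + 36) - 166)/156 = (34 - 166)*(1/156) = -132*1/156 = -11/13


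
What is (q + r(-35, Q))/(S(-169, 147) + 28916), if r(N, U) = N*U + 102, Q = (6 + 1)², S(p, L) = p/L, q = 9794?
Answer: 1202607/4250483 ≈ 0.28293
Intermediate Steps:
Q = 49 (Q = 7² = 49)
r(N, U) = 102 + N*U
(q + r(-35, Q))/(S(-169, 147) + 28916) = (9794 + (102 - 35*49))/(-169/147 + 28916) = (9794 + (102 - 1715))/(-169*1/147 + 28916) = (9794 - 1613)/(-169/147 + 28916) = 8181/(4250483/147) = 8181*(147/4250483) = 1202607/4250483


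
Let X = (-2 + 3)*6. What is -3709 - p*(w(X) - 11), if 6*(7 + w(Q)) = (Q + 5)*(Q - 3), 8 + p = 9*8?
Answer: -2909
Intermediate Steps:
X = 6 (X = 1*6 = 6)
p = 64 (p = -8 + 9*8 = -8 + 72 = 64)
w(Q) = -7 + (-3 + Q)*(5 + Q)/6 (w(Q) = -7 + ((Q + 5)*(Q - 3))/6 = -7 + ((5 + Q)*(-3 + Q))/6 = -7 + ((-3 + Q)*(5 + Q))/6 = -7 + (-3 + Q)*(5 + Q)/6)
-3709 - p*(w(X) - 11) = -3709 - 64*((-19/2 + (⅓)*6 + (⅙)*6²) - 11) = -3709 - 64*((-19/2 + 2 + (⅙)*36) - 11) = -3709 - 64*((-19/2 + 2 + 6) - 11) = -3709 - 64*(-3/2 - 11) = -3709 - 64*(-25)/2 = -3709 - 1*(-800) = -3709 + 800 = -2909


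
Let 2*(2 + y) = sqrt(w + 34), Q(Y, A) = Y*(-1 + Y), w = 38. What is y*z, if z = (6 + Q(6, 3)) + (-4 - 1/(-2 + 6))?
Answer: -127/2 + 381*sqrt(2)/4 ≈ 71.204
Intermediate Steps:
y = -2 + 3*sqrt(2) (y = -2 + sqrt(38 + 34)/2 = -2 + sqrt(72)/2 = -2 + (6*sqrt(2))/2 = -2 + 3*sqrt(2) ≈ 2.2426)
z = 127/4 (z = (6 + 6*(-1 + 6)) + (-4 - 1/(-2 + 6)) = (6 + 6*5) + (-4 - 1/4) = (6 + 30) + (-4 - 1*1/4) = 36 + (-4 - 1/4) = 36 - 17/4 = 127/4 ≈ 31.750)
y*z = (-2 + 3*sqrt(2))*(127/4) = -127/2 + 381*sqrt(2)/4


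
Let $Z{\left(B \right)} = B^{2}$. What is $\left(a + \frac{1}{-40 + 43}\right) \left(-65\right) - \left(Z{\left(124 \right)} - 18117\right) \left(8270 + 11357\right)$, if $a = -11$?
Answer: $\frac{161394901}{3} \approx 5.3798 \cdot 10^{7}$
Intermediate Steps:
$\left(a + \frac{1}{-40 + 43}\right) \left(-65\right) - \left(Z{\left(124 \right)} - 18117\right) \left(8270 + 11357\right) = \left(-11 + \frac{1}{-40 + 43}\right) \left(-65\right) - \left(124^{2} - 18117\right) \left(8270 + 11357\right) = \left(-11 + \frac{1}{3}\right) \left(-65\right) - \left(15376 - 18117\right) 19627 = \left(-11 + \frac{1}{3}\right) \left(-65\right) - \left(-2741\right) 19627 = \left(- \frac{32}{3}\right) \left(-65\right) - -53797607 = \frac{2080}{3} + 53797607 = \frac{161394901}{3}$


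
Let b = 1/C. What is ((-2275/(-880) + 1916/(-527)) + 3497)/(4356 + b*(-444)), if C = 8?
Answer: 324256313/398879976 ≈ 0.81292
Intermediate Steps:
b = 1/8 ≈ 0.12500
((-2275/(-880) + 1916/(-527)) + 3497)/(4356 + b*(-444)) = ((-2275/(-880) + 1916/(-527)) + 3497)/(4356 + (1/8)*(-444)) = ((-2275*(-1/880) + 1916*(-1/527)) + 3497)/(4356 - 111/2) = ((455/176 - 1916/527) + 3497)/(8601/2) = (-97431/92752 + 3497)*(2/8601) = (324256313/92752)*(2/8601) = 324256313/398879976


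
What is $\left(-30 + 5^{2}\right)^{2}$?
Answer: $25$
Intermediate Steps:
$\left(-30 + 5^{2}\right)^{2} = \left(-30 + 25\right)^{2} = \left(-5\right)^{2} = 25$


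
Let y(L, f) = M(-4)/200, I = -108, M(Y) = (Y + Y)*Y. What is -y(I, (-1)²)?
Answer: -4/25 ≈ -0.16000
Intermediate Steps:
M(Y) = 2*Y² (M(Y) = (2*Y)*Y = 2*Y²)
y(L, f) = 4/25 (y(L, f) = (2*(-4)²)/200 = (2*16)*(1/200) = 32*(1/200) = 4/25)
-y(I, (-1)²) = -1*4/25 = -4/25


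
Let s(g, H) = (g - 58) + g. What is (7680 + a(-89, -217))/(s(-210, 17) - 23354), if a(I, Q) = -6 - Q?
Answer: -7891/23832 ≈ -0.33111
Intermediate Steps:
s(g, H) = -58 + 2*g (s(g, H) = (-58 + g) + g = -58 + 2*g)
(7680 + a(-89, -217))/(s(-210, 17) - 23354) = (7680 + (-6 - 1*(-217)))/((-58 + 2*(-210)) - 23354) = (7680 + (-6 + 217))/((-58 - 420) - 23354) = (7680 + 211)/(-478 - 23354) = 7891/(-23832) = 7891*(-1/23832) = -7891/23832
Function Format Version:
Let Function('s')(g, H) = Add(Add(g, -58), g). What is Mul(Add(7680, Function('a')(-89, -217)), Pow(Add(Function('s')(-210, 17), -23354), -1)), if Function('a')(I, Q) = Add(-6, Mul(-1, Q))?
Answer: Rational(-7891, 23832) ≈ -0.33111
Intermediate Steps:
Function('s')(g, H) = Add(-58, Mul(2, g)) (Function('s')(g, H) = Add(Add(-58, g), g) = Add(-58, Mul(2, g)))
Mul(Add(7680, Function('a')(-89, -217)), Pow(Add(Function('s')(-210, 17), -23354), -1)) = Mul(Add(7680, Add(-6, Mul(-1, -217))), Pow(Add(Add(-58, Mul(2, -210)), -23354), -1)) = Mul(Add(7680, Add(-6, 217)), Pow(Add(Add(-58, -420), -23354), -1)) = Mul(Add(7680, 211), Pow(Add(-478, -23354), -1)) = Mul(7891, Pow(-23832, -1)) = Mul(7891, Rational(-1, 23832)) = Rational(-7891, 23832)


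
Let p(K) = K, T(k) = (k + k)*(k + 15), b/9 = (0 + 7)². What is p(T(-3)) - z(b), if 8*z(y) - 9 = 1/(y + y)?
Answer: -515971/7056 ≈ -73.125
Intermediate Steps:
b = 441 (b = 9*(0 + 7)² = 9*7² = 9*49 = 441)
z(y) = 9/8 + 1/(16*y) (z(y) = 9/8 + 1/(8*(y + y)) = 9/8 + 1/(8*((2*y))) = 9/8 + (1/(2*y))/8 = 9/8 + 1/(16*y))
T(k) = 2*k*(15 + k) (T(k) = (2*k)*(15 + k) = 2*k*(15 + k))
p(T(-3)) - z(b) = 2*(-3)*(15 - 3) - (1 + 18*441)/(16*441) = 2*(-3)*12 - (1 + 7938)/(16*441) = -72 - 7939/(16*441) = -72 - 1*7939/7056 = -72 - 7939/7056 = -515971/7056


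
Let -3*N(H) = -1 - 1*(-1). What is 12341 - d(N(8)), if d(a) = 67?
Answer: 12274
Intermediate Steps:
N(H) = 0 (N(H) = -(-1 - 1*(-1))/3 = -(-1 + 1)/3 = -1/3*0 = 0)
12341 - d(N(8)) = 12341 - 1*67 = 12341 - 67 = 12274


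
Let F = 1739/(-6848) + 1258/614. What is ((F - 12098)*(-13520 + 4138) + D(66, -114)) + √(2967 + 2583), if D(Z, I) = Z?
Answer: 119293547612707/1051168 + 5*√222 ≈ 1.1349e+8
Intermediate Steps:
F = 3773519/2102336 (F = 1739*(-1/6848) + 1258*(1/614) = -1739/6848 + 629/307 = 3773519/2102336 ≈ 1.7949)
((F - 12098)*(-13520 + 4138) + D(66, -114)) + √(2967 + 2583) = ((3773519/2102336 - 12098)*(-13520 + 4138) + 66) + √(2967 + 2583) = (-25430287409/2102336*(-9382) + 66) + √5550 = (119293478235619/1051168 + 66) + 5*√222 = 119293547612707/1051168 + 5*√222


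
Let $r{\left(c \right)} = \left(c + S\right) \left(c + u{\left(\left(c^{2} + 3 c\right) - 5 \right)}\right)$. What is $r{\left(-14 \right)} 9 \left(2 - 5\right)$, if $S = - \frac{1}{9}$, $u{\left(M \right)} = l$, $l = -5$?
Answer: $-7239$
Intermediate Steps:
$u{\left(M \right)} = -5$
$S = - \frac{1}{9}$ ($S = \left(-1\right) \frac{1}{9} = - \frac{1}{9} \approx -0.11111$)
$r{\left(c \right)} = \left(-5 + c\right) \left(- \frac{1}{9} + c\right)$ ($r{\left(c \right)} = \left(c - \frac{1}{9}\right) \left(c - 5\right) = \left(- \frac{1}{9} + c\right) \left(-5 + c\right) = \left(-5 + c\right) \left(- \frac{1}{9} + c\right)$)
$r{\left(-14 \right)} 9 \left(2 - 5\right) = \left(\frac{5}{9} + \left(-14\right)^{2} - - \frac{644}{9}\right) 9 \left(2 - 5\right) = \left(\frac{5}{9} + 196 + \frac{644}{9}\right) 9 \left(-3\right) = \frac{2413}{9} \left(-27\right) = -7239$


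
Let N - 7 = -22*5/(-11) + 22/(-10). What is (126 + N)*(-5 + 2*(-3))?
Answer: -7744/5 ≈ -1548.8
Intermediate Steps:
N = 74/5 (N = 7 + (-22*5/(-11) + 22/(-10)) = 7 + (-110*(-1/11) + 22*(-1/10)) = 7 + (10 - 11/5) = 7 + 39/5 = 74/5 ≈ 14.800)
(126 + N)*(-5 + 2*(-3)) = (126 + 74/5)*(-5 + 2*(-3)) = 704*(-5 - 6)/5 = (704/5)*(-11) = -7744/5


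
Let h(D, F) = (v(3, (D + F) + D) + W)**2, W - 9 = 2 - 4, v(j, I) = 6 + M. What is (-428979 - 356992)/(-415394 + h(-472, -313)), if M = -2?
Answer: 785971/415273 ≈ 1.8927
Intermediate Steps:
v(j, I) = 4 (v(j, I) = 6 - 2 = 4)
W = 7 (W = 9 + (2 - 4) = 9 - 2 = 7)
h(D, F) = 121 (h(D, F) = (4 + 7)**2 = 11**2 = 121)
(-428979 - 356992)/(-415394 + h(-472, -313)) = (-428979 - 356992)/(-415394 + 121) = -785971/(-415273) = -785971*(-1/415273) = 785971/415273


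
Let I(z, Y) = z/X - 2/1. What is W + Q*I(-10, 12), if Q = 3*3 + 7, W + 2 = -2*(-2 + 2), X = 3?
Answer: -262/3 ≈ -87.333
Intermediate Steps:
I(z, Y) = -2 + z/3 (I(z, Y) = z/3 - 2/1 = z*(1/3) - 2*1 = z/3 - 2 = -2 + z/3)
W = -2 (W = -2 - 2*(-2 + 2) = -2 - 2*0 = -2 + 0 = -2)
Q = 16 (Q = 9 + 7 = 16)
W + Q*I(-10, 12) = -2 + 16*(-2 + (1/3)*(-10)) = -2 + 16*(-2 - 10/3) = -2 + 16*(-16/3) = -2 - 256/3 = -262/3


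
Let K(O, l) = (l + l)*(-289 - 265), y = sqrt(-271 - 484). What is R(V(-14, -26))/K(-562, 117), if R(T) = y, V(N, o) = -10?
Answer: -I*sqrt(755)/129636 ≈ -0.00021196*I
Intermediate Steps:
y = I*sqrt(755) (y = sqrt(-755) = I*sqrt(755) ≈ 27.477*I)
K(O, l) = -1108*l (K(O, l) = (2*l)*(-554) = -1108*l)
R(T) = I*sqrt(755)
R(V(-14, -26))/K(-562, 117) = (I*sqrt(755))/((-1108*117)) = (I*sqrt(755))/(-129636) = (I*sqrt(755))*(-1/129636) = -I*sqrt(755)/129636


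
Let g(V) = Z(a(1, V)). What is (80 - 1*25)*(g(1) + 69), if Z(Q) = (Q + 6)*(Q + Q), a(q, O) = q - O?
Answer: 3795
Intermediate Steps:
Z(Q) = 2*Q*(6 + Q) (Z(Q) = (6 + Q)*(2*Q) = 2*Q*(6 + Q))
g(V) = 2*(1 - V)*(7 - V) (g(V) = 2*(1 - V)*(6 + (1 - V)) = 2*(1 - V)*(7 - V))
(80 - 1*25)*(g(1) + 69) = (80 - 1*25)*(2*(-1 + 1)*(-7 + 1) + 69) = (80 - 25)*(2*0*(-6) + 69) = 55*(0 + 69) = 55*69 = 3795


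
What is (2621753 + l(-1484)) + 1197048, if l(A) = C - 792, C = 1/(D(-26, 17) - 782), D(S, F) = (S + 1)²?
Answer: 599427412/157 ≈ 3.8180e+6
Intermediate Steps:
D(S, F) = (1 + S)²
C = -1/157 (C = 1/((1 - 26)² - 782) = 1/((-25)² - 782) = 1/(625 - 782) = 1/(-157) = -1/157 ≈ -0.0063694)
l(A) = -124345/157 (l(A) = -1/157 - 792 = -124345/157)
(2621753 + l(-1484)) + 1197048 = (2621753 - 124345/157) + 1197048 = 411490876/157 + 1197048 = 599427412/157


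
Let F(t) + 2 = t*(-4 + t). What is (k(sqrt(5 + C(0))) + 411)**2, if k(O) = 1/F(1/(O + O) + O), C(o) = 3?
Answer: 1600061992116761/9475659649 - 696333456384*sqrt(2)/9475659649 ≈ 1.6876e+5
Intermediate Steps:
F(t) = -2 + t*(-4 + t)
k(O) = 1/(-2 + (O + 1/(2*O))**2 - 4*O - 2/O) (k(O) = 1/(-2 + (1/(O + O) + O)**2 - 4*(1/(O + O) + O)) = 1/(-2 + (1/(2*O) + O)**2 - 4*(1/(2*O) + O)) = 1/(-2 + (O + 1/(2*O))**2 - 4*(O + 1/(2*O))) = 1/(-2 + (O + 1/(2*O))**2 + (-4*O - 2/O)) = 1/(-2 + (O + 1/(2*O))**2 - 4*O - 2/O))
(k(sqrt(5 + C(0))) + 411)**2 = (4*(sqrt(5 + 3))**2/(1 - 16*(5 + 3)**(3/2) - 8*sqrt(5 + 3) - 4*(sqrt(5 + 3))**2 + 4*(sqrt(5 + 3))**4) + 411)**2 = (4*(sqrt(8))**2/(1 - 16*16*sqrt(2) - 16*sqrt(2) - 4*(sqrt(8))**2 + 4*(sqrt(8))**4) + 411)**2 = (4*(2*sqrt(2))**2/(1 - 16*16*sqrt(2) - 16*sqrt(2) - 4*(2*sqrt(2))**2 + 4*(2*sqrt(2))**4) + 411)**2 = (4*8/(1 - 256*sqrt(2) - 16*sqrt(2) - 4*8 + 4*64) + 411)**2 = (4*8/(1 - 256*sqrt(2) - 16*sqrt(2) - 32 + 256) + 411)**2 = (4*8/(225 - 272*sqrt(2)) + 411)**2 = (32/(225 - 272*sqrt(2)) + 411)**2 = (411 + 32/(225 - 272*sqrt(2)))**2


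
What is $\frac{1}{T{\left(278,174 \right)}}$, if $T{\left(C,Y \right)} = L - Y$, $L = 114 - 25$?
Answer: $- \frac{1}{85} \approx -0.011765$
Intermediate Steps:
$L = 89$ ($L = 114 - 25 = 89$)
$T{\left(C,Y \right)} = 89 - Y$
$\frac{1}{T{\left(278,174 \right)}} = \frac{1}{89 - 174} = \frac{1}{-85} = - \frac{1}{85}$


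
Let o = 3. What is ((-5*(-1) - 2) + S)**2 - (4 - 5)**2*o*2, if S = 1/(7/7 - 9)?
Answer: 145/64 ≈ 2.2656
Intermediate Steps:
S = -1/8 (S = 1/(7*(1/7) - 9) = 1/(1 - 9) = 1/(-8) = -1/8 ≈ -0.12500)
((-5*(-1) - 2) + S)**2 - (4 - 5)**2*o*2 = ((-5*(-1) - 2) - 1/8)**2 - (4 - 5)**2*3*2 = ((5 - 2) - 1/8)**2 - (-1)**2*3*2 = (3 - 1/8)**2 - 1*3*2 = (23/8)**2 - 3*2 = 529/64 - 1*6 = 529/64 - 6 = 145/64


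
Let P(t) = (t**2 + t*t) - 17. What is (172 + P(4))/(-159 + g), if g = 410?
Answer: 187/251 ≈ 0.74502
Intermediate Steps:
P(t) = -17 + 2*t**2 (P(t) = (t**2 + t**2) - 17 = 2*t**2 - 17 = -17 + 2*t**2)
(172 + P(4))/(-159 + g) = (172 + (-17 + 2*4**2))/(-159 + 410) = (172 + (-17 + 2*16))/251 = (172 + (-17 + 32))*(1/251) = (172 + 15)*(1/251) = 187*(1/251) = 187/251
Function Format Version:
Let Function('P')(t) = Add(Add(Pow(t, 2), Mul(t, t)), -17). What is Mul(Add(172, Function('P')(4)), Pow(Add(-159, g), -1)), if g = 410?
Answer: Rational(187, 251) ≈ 0.74502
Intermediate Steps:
Function('P')(t) = Add(-17, Mul(2, Pow(t, 2))) (Function('P')(t) = Add(Add(Pow(t, 2), Pow(t, 2)), -17) = Add(Mul(2, Pow(t, 2)), -17) = Add(-17, Mul(2, Pow(t, 2))))
Mul(Add(172, Function('P')(4)), Pow(Add(-159, g), -1)) = Mul(Add(172, Add(-17, Mul(2, Pow(4, 2)))), Pow(Add(-159, 410), -1)) = Mul(Add(172, Add(-17, Mul(2, 16))), Pow(251, -1)) = Mul(Add(172, Add(-17, 32)), Rational(1, 251)) = Mul(Add(172, 15), Rational(1, 251)) = Mul(187, Rational(1, 251)) = Rational(187, 251)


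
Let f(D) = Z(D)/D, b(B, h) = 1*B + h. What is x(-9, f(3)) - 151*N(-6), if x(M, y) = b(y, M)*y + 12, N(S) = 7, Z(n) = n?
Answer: -1053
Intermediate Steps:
b(B, h) = B + h
f(D) = 1 (f(D) = D/D = 1)
x(M, y) = 12 + y*(M + y) (x(M, y) = (y + M)*y + 12 = (M + y)*y + 12 = y*(M + y) + 12 = 12 + y*(M + y))
x(-9, f(3)) - 151*N(-6) = (12 + 1*(-9 + 1)) - 151*7 = (12 + 1*(-8)) - 1057 = (12 - 8) - 1057 = 4 - 1057 = -1053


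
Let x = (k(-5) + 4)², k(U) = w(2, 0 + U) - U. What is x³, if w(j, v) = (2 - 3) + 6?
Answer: 7529536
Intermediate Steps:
w(j, v) = 5 (w(j, v) = -1 + 6 = 5)
k(U) = 5 - U
x = 196 (x = ((5 - 1*(-5)) + 4)² = ((5 + 5) + 4)² = (10 + 4)² = 14² = 196)
x³ = 196³ = 7529536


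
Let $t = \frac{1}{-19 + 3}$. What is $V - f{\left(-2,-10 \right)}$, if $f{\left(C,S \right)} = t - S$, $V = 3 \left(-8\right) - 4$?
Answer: $- \frac{607}{16} \approx -37.938$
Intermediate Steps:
$t = - \frac{1}{16}$ ($t = \frac{1}{-16} = - \frac{1}{16} \approx -0.0625$)
$V = -28$ ($V = -24 - 4 = -28$)
$f{\left(C,S \right)} = - \frac{1}{16} - S$
$V - f{\left(-2,-10 \right)} = -28 - \left(- \frac{1}{16} - -10\right) = -28 - \left(- \frac{1}{16} + 10\right) = -28 - \frac{159}{16} = - \frac{607}{16}$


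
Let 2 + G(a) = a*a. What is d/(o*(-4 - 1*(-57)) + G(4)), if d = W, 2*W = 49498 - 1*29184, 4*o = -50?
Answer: -20314/1297 ≈ -15.662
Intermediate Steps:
o = -25/2 (o = (1/4)*(-50) = -25/2 ≈ -12.500)
W = 10157 (W = (49498 - 1*29184)/2 = (49498 - 29184)/2 = (1/2)*20314 = 10157)
G(a) = -2 + a**2 (G(a) = -2 + a*a = -2 + a**2)
d = 10157
d/(o*(-4 - 1*(-57)) + G(4)) = 10157/(-25*(-4 - 1*(-57))/2 + (-2 + 4**2)) = 10157/(-25*(-4 + 57)/2 + (-2 + 16)) = 10157/(-25/2*53 + 14) = 10157/(-1325/2 + 14) = 10157/(-1297/2) = 10157*(-2/1297) = -20314/1297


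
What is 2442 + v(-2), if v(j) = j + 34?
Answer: 2474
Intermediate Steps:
v(j) = 34 + j
2442 + v(-2) = 2442 + (34 - 2) = 2442 + 32 = 2474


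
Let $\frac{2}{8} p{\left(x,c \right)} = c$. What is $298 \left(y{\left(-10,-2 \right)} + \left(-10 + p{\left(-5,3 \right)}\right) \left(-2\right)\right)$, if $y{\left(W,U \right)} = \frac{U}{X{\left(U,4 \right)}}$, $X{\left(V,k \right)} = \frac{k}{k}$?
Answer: $-1788$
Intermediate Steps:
$X{\left(V,k \right)} = 1$
$p{\left(x,c \right)} = 4 c$
$y{\left(W,U \right)} = U$ ($y{\left(W,U \right)} = \frac{U}{1} = U 1 = U$)
$298 \left(y{\left(-10,-2 \right)} + \left(-10 + p{\left(-5,3 \right)}\right) \left(-2\right)\right) = 298 \left(-2 + \left(-10 + 4 \cdot 3\right) \left(-2\right)\right) = 298 \left(-2 + \left(-10 + 12\right) \left(-2\right)\right) = 298 \left(-2 + 2 \left(-2\right)\right) = 298 \left(-2 - 4\right) = 298 \left(-6\right) = -1788$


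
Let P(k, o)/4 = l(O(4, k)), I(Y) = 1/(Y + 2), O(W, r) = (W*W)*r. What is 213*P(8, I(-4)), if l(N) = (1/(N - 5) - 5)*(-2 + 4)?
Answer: -348752/41 ≈ -8506.1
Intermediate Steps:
O(W, r) = r*W² (O(W, r) = W²*r = r*W²)
I(Y) = 1/(2 + Y)
l(N) = -10 + 2/(-5 + N) (l(N) = (1/(-5 + N) - 5)*2 = (-5 + 1/(-5 + N))*2 = -10 + 2/(-5 + N))
P(k, o) = 8*(26 - 80*k)/(-5 + 16*k) (P(k, o) = 4*(2*(26 - 5*k*4²)/(-5 + k*4²)) = 4*(2*(26 - 5*k*16)/(-5 + k*16)) = 4*(2*(26 - 80*k)/(-5 + 16*k)) = 8*(26 - 80*k)/(-5 + 16*k))
213*P(8, I(-4)) = 213*(16*(13 - 40*8)/(-5 + 16*8)) = 213*(16*(13 - 320)/(-5 + 128)) = 213*(16*(-307)/123) = 213*(16*(1/123)*(-307)) = 213*(-4912/123) = -348752/41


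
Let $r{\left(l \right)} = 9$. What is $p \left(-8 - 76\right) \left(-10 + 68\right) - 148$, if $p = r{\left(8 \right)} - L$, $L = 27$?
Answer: $87548$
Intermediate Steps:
$p = -18$ ($p = 9 - 27 = -18$)
$p \left(-8 - 76\right) \left(-10 + 68\right) - 148 = - 18 \left(-8 - 76\right) \left(-10 + 68\right) - 148 = - 18 \left(\left(-84\right) 58\right) - 148 = \left(-18\right) \left(-4872\right) - 148 = 87696 - 148 = 87548$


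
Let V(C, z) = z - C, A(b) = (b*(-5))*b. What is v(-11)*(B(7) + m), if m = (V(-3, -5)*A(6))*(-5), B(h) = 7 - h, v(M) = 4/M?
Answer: 7200/11 ≈ 654.54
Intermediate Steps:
A(b) = -5*b² (A(b) = (-5*b)*b = -5*b²)
m = -1800 (m = ((-5 - 1*(-3))*(-5*6²))*(-5) = ((-5 + 3)*(-5*36))*(-5) = -2*(-180)*(-5) = 360*(-5) = -1800)
v(-11)*(B(7) + m) = (4/(-11))*((7 - 1*7) - 1800) = (4*(-1/11))*((7 - 7) - 1800) = -4*(0 - 1800)/11 = -4/11*(-1800) = 7200/11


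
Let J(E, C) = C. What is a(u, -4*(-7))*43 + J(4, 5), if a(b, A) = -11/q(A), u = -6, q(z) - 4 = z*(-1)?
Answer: 593/24 ≈ 24.708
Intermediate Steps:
q(z) = 4 - z (q(z) = 4 + z*(-1) = 4 - z)
a(b, A) = -11/(4 - A)
a(u, -4*(-7))*43 + J(4, 5) = (11/(-4 - 4*(-7)))*43 + 5 = (11/(-4 + 28))*43 + 5 = (11/24)*43 + 5 = 473/24 + 5 = 593/24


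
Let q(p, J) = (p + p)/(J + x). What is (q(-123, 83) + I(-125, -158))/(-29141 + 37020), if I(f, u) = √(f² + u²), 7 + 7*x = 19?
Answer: -1722/4672247 + √40589/7879 ≈ 0.025202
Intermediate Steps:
x = 12/7 (x = -1 + (⅐)*19 = -1 + 19/7 = 12/7 ≈ 1.7143)
q(p, J) = 2*p/(12/7 + J) (q(p, J) = (p + p)/(J + 12/7) = (2*p)/(12/7 + J) = 2*p/(12/7 + J))
(q(-123, 83) + I(-125, -158))/(-29141 + 37020) = (14*(-123)/(12 + 7*83) + √((-125)² + (-158)²))/(-29141 + 37020) = (14*(-123)/(12 + 581) + √(15625 + 24964))/7879 = (14*(-123)/593 + √40589)*(1/7879) = (14*(-123)*(1/593) + √40589)*(1/7879) = (-1722/593 + √40589)*(1/7879) = -1722/4672247 + √40589/7879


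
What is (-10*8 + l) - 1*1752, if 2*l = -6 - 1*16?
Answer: -1843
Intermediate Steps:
l = -11 (l = (-6 - 1*16)/2 = (-6 - 16)/2 = (1/2)*(-22) = -11)
(-10*8 + l) - 1*1752 = (-10*8 - 11) - 1*1752 = (-80 - 11) - 1752 = -91 - 1752 = -1843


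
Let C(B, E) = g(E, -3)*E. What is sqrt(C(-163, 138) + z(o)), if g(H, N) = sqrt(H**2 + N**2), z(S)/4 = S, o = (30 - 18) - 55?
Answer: sqrt(-172 + 414*sqrt(2117)) ≈ 137.39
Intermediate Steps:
o = -43 (o = 12 - 55 = -43)
z(S) = 4*S
C(B, E) = E*sqrt(9 + E**2) (C(B, E) = sqrt(E**2 + (-3)**2)*E = sqrt(E**2 + 9)*E = sqrt(9 + E**2)*E = E*sqrt(9 + E**2))
sqrt(C(-163, 138) + z(o)) = sqrt(138*sqrt(9 + 138**2) + 4*(-43)) = sqrt(138*sqrt(9 + 19044) - 172) = sqrt(138*sqrt(19053) - 172) = sqrt(138*(3*sqrt(2117)) - 172) = sqrt(414*sqrt(2117) - 172) = sqrt(-172 + 414*sqrt(2117))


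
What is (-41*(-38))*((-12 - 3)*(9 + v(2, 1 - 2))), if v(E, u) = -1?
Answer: -186960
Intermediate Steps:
(-41*(-38))*((-12 - 3)*(9 + v(2, 1 - 2))) = (-41*(-38))*((-12 - 3)*(9 - 1)) = 1558*(-15*8) = 1558*(-120) = -186960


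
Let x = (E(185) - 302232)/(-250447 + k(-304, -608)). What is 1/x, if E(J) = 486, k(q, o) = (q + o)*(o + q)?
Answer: -581297/301746 ≈ -1.9264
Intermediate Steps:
k(q, o) = (o + q)² (k(q, o) = (o + q)*(o + q) = (o + q)²)
x = -301746/581297 (x = (486 - 302232)/(-250447 + (-608 - 304)²) = -301746/(-250447 + (-912)²) = -301746/(-250447 + 831744) = -301746/581297 ≈ -0.51909)
1/x = 1/(-301746/581297) = -581297/301746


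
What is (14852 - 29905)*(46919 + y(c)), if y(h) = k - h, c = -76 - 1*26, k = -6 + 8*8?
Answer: -708680187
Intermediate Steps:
k = 58 (k = -6 + 64 = 58)
c = -102 (c = -76 - 26 = -102)
y(h) = 58 - h
(14852 - 29905)*(46919 + y(c)) = (14852 - 29905)*(46919 + (58 - 1*(-102))) = -15053*(46919 + (58 + 102)) = -15053*(46919 + 160) = -15053*47079 = -708680187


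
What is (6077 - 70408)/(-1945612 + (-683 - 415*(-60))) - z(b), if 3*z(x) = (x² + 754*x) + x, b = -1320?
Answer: -477658732669/1921395 ≈ -2.4860e+5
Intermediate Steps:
z(x) = x²/3 + 755*x/3 (z(x) = ((x² + 754*x) + x)/3 = (x² + 755*x)/3 = x²/3 + 755*x/3)
(6077 - 70408)/(-1945612 + (-683 - 415*(-60))) - z(b) = (6077 - 70408)/(-1945612 + (-683 - 415*(-60))) - (-1320)*(755 - 1320)/3 = -64331/(-1945612 + (-683 + 24900)) - (-1320)*(-565)/3 = -64331/(-1945612 + 24217) - 1*248600 = -64331/(-1921395) - 248600 = -64331*(-1/1921395) - 248600 = 64331/1921395 - 248600 = -477658732669/1921395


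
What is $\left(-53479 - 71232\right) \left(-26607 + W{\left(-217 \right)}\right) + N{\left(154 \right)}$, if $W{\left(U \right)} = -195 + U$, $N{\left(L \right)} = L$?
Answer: $3369566663$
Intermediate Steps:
$\left(-53479 - 71232\right) \left(-26607 + W{\left(-217 \right)}\right) + N{\left(154 \right)} = \left(-53479 - 71232\right) \left(-26607 - 412\right) + 154 = - 124711 \left(-26607 - 412\right) + 154 = \left(-124711\right) \left(-27019\right) + 154 = 3369566509 + 154 = 3369566663$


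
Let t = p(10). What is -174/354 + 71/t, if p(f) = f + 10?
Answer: 3609/1180 ≈ 3.0585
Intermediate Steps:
p(f) = 10 + f
t = 20 (t = 10 + 10 = 20)
-174/354 + 71/t = -174/354 + 71/20 = -174*1/354 + 71*(1/20) = -29/59 + 71/20 = 3609/1180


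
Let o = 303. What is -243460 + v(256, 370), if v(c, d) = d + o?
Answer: -242787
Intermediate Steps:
v(c, d) = 303 + d (v(c, d) = d + 303 = 303 + d)
-243460 + v(256, 370) = -243460 + (303 + 370) = -243460 + 673 = -242787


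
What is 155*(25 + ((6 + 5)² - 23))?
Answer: 19065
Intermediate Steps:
155*(25 + ((6 + 5)² - 23)) = 155*(25 + (11² - 23)) = 155*(25 + (121 - 23)) = 155*(25 + 98) = 155*123 = 19065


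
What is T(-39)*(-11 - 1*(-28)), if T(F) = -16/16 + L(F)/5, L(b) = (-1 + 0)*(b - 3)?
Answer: 629/5 ≈ 125.80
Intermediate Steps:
L(b) = 3 - b (L(b) = -(-3 + b) = 3 - b)
T(F) = -⅖ - F/5 (T(F) = -16/16 + (3 - F)/5 = -16*1/16 + (3 - F)*(⅕) = -1 + (⅗ - F/5) = -⅖ - F/5)
T(-39)*(-11 - 1*(-28)) = (-⅖ - ⅕*(-39))*(-11 - 1*(-28)) = (-⅖ + 39/5)*(-11 + 28) = (37/5)*17 = 629/5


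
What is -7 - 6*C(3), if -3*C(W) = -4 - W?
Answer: -21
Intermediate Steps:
C(W) = 4/3 + W/3 (C(W) = -(-4 - W)/3 = 4/3 + W/3)
-7 - 6*C(3) = -7 - 6*(4/3 + (⅓)*3) = -7 - 6*(4/3 + 1) = -7 - 6*7/3 = -7 - 14 = -21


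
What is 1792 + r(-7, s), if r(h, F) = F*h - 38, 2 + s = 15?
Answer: 1663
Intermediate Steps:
s = 13 (s = -2 + 15 = 13)
r(h, F) = -38 + F*h
1792 + r(-7, s) = 1792 + (-38 + 13*(-7)) = 1792 + (-38 - 91) = 1792 - 129 = 1663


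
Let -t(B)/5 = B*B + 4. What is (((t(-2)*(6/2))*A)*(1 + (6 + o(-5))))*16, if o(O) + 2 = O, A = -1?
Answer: 0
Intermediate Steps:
o(O) = -2 + O
t(B) = -20 - 5*B² (t(B) = -5*(B*B + 4) = -5*(B² + 4) = -5*(4 + B²) = -20 - 5*B²)
(((t(-2)*(6/2))*A)*(1 + (6 + o(-5))))*16 = ((((-20 - 5*(-2)²)*(6/2))*(-1))*(1 + (6 + (-2 - 5))))*16 = ((((-20 - 5*4)*(6*(½)))*(-1))*(1 + (6 - 7)))*16 = ((((-20 - 20)*3)*(-1))*(1 - 1))*16 = ((-40*3*(-1))*0)*16 = (-120*(-1)*0)*16 = (120*0)*16 = 0*16 = 0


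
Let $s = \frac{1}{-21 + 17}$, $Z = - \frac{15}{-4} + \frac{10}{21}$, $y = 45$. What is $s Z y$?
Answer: $- \frac{5325}{112} \approx -47.545$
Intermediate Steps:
$Z = \frac{355}{84}$ ($Z = \left(-15\right) \left(- \frac{1}{4}\right) + 10 \cdot \frac{1}{21} = \frac{15}{4} + \frac{10}{21} = \frac{355}{84} \approx 4.2262$)
$s = - \frac{1}{4}$ ($s = \frac{1}{-4} = - \frac{1}{4} \approx -0.25$)
$s Z y = \left(- \frac{1}{4}\right) \frac{355}{84} \cdot 45 = \left(- \frac{355}{336}\right) 45 = - \frac{5325}{112}$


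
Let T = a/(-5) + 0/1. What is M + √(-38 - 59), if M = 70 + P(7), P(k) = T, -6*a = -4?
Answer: 1048/15 + I*√97 ≈ 69.867 + 9.8489*I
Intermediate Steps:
a = ⅔ (a = -⅙*(-4) = ⅔ ≈ 0.66667)
T = -2/15 (T = (⅔)/(-5) + 0/1 = (⅔)*(-⅕) + 0*1 = -2/15 + 0 = -2/15 ≈ -0.13333)
P(k) = -2/15
M = 1048/15 (M = 70 - 2/15 = 1048/15 ≈ 69.867)
M + √(-38 - 59) = 1048/15 + √(-38 - 59) = 1048/15 + √(-97) = 1048/15 + I*√97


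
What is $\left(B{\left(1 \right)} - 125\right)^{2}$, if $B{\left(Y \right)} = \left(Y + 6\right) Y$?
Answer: $13924$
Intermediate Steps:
$B{\left(Y \right)} = Y \left(6 + Y\right)$ ($B{\left(Y \right)} = \left(6 + Y\right) Y = Y \left(6 + Y\right)$)
$\left(B{\left(1 \right)} - 125\right)^{2} = \left(1 \left(6 + 1\right) - 125\right)^{2} = \left(1 \cdot 7 - 125\right)^{2} = \left(7 - 125\right)^{2} = \left(-118\right)^{2} = 13924$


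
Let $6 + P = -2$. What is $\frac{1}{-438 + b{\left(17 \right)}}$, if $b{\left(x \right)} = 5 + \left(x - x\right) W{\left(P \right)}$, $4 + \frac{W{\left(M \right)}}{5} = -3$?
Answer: $- \frac{1}{433} \approx -0.0023095$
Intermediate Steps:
$P = -8$ ($P = -6 - 2 = -8$)
$W{\left(M \right)} = -35$ ($W{\left(M \right)} = -20 + 5 \left(-3\right) = -20 - 15 = -35$)
$b{\left(x \right)} = 5$ ($b{\left(x \right)} = 5 + \left(x - x\right) \left(-35\right) = 5 + 0 \left(-35\right) = 5 + 0 = 5$)
$\frac{1}{-438 + b{\left(17 \right)}} = \frac{1}{-438 + 5} = \frac{1}{-433} = - \frac{1}{433}$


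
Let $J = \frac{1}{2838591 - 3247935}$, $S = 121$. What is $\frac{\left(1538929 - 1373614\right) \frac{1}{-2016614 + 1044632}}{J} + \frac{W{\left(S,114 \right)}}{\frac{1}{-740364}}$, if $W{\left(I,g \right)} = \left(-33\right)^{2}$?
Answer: $- \frac{43533279644084}{53999} \approx -8.0619 \cdot 10^{8}$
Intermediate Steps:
$W{\left(I,g \right)} = 1089$
$J = - \frac{1}{409344}$ ($J = \frac{1}{-409344} = - \frac{1}{409344} \approx -2.4429 \cdot 10^{-6}$)
$\frac{\left(1538929 - 1373614\right) \frac{1}{-2016614 + 1044632}}{J} + \frac{W{\left(S,114 \right)}}{\frac{1}{-740364}} = \frac{\left(1538929 - 1373614\right) \frac{1}{-2016614 + 1044632}}{- \frac{1}{409344}} + \frac{1089}{\frac{1}{-740364}} = \frac{165315}{-971982} \left(-409344\right) + \frac{1089}{- \frac{1}{740364}} = 165315 \left(- \frac{1}{971982}\right) \left(-409344\right) + 1089 \left(-740364\right) = \left(- \frac{55105}{323994}\right) \left(-409344\right) - 806256396 = \frac{3759483520}{53999} - 806256396 = - \frac{43533279644084}{53999}$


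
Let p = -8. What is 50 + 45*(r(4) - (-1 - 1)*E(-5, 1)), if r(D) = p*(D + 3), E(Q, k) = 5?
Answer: -2020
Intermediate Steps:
r(D) = -24 - 8*D (r(D) = -8*(D + 3) = -8*(3 + D) = -24 - 8*D)
50 + 45*(r(4) - (-1 - 1)*E(-5, 1)) = 50 + 45*((-24 - 8*4) - (-1 - 1)*5) = 50 + 45*((-24 - 32) - (-2)*5) = 50 + 45*(-56 - 1*(-10)) = 50 + 45*(-56 + 10) = 50 + 45*(-46) = 50 - 2070 = -2020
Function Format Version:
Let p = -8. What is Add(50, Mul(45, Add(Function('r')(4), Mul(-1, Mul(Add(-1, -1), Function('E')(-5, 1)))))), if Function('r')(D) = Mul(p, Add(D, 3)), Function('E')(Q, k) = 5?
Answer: -2020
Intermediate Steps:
Function('r')(D) = Add(-24, Mul(-8, D)) (Function('r')(D) = Mul(-8, Add(D, 3)) = Mul(-8, Add(3, D)) = Add(-24, Mul(-8, D)))
Add(50, Mul(45, Add(Function('r')(4), Mul(-1, Mul(Add(-1, -1), Function('E')(-5, 1)))))) = Add(50, Mul(45, Add(Add(-24, Mul(-8, 4)), Mul(-1, Mul(Add(-1, -1), 5))))) = Add(50, Mul(45, Add(Add(-24, -32), Mul(-1, Mul(-2, 5))))) = Add(50, Mul(45, Add(-56, Mul(-1, -10)))) = Add(50, Mul(45, Add(-56, 10))) = Add(50, Mul(45, -46)) = Add(50, -2070) = -2020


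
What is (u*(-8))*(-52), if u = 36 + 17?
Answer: 22048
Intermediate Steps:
u = 53
(u*(-8))*(-52) = (53*(-8))*(-52) = -424*(-52) = 22048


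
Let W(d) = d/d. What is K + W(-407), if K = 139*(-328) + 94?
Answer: -45497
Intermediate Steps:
W(d) = 1
K = -45498 (K = -45592 + 94 = -45498)
K + W(-407) = -45498 + 1 = -45497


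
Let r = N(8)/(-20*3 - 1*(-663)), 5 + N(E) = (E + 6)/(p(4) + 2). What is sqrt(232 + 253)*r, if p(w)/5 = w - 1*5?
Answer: -29*sqrt(485)/1809 ≈ -0.35304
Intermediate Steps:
p(w) = -25 + 5*w (p(w) = 5*(w - 1*5) = 5*(w - 5) = 5*(-5 + w) = -25 + 5*w)
N(E) = -7 - E/3 (N(E) = -5 + (E + 6)/((-25 + 5*4) + 2) = -5 + (6 + E)/((-25 + 20) + 2) = -5 + (6 + E)/(-5 + 2) = -5 + (6 + E)/(-3) = -5 + (6 + E)*(-1/3) = -5 + (-2 - E/3) = -7 - E/3)
r = -29/1809 (r = (-7 - 1/3*8)/(-20*3 - 1*(-663)) = (-7 - 8/3)/(-60 + 663) = -29/3/603 = -29/3*1/603 = -29/1809 ≈ -0.016031)
sqrt(232 + 253)*r = sqrt(232 + 253)*(-29/1809) = sqrt(485)*(-29/1809) = -29*sqrt(485)/1809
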